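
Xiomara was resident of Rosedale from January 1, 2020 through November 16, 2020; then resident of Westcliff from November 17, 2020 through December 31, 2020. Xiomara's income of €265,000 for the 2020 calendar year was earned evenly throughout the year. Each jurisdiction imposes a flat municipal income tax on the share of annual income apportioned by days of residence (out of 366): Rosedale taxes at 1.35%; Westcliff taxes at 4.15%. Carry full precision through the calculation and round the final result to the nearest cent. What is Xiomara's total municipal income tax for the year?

€4,489.80

Rosedale, January 1 – November 16, 2020: 321 days → €265,000 × 1.35% × 321/366 = €3,137.6434
Westcliff, November 17 – December 31, 2020: 45 days → €265,000 × 4.15% × 45/366 = €1,352.1516
Total = €4,489.7951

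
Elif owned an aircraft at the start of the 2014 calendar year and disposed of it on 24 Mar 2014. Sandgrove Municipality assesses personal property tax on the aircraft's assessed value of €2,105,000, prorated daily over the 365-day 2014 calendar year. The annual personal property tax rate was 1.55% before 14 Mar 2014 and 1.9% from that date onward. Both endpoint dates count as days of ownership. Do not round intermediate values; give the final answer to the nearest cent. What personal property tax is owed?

1 Jan – 13 Mar 2014: 72 days at 1.55% → €2,105,000 × 1.55% × 72/365 = €6,436.1096
14 Mar – 24 Mar 2014: 11 days at 1.9% → €2,105,000 × 1.9% × 11/365 = €1,205.3288
Total = €7,641.4384

€7,641.44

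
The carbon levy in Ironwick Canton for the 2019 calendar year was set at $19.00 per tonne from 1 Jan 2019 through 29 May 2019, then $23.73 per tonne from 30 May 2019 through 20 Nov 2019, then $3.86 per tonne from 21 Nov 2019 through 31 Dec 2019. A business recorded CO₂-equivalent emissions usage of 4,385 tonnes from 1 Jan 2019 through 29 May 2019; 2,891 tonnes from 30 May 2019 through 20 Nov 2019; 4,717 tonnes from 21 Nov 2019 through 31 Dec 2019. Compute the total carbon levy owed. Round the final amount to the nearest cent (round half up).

$170126.05

1 Jan – 29 May 2019: 4,385 tonnes at $19.00/tonne → $83315.00
30 May – 20 Nov 2019: 2,891 tonnes at $23.73/tonne → $68603.43
21 Nov – 31 Dec 2019: 4,717 tonnes at $3.86/tonne → $18207.62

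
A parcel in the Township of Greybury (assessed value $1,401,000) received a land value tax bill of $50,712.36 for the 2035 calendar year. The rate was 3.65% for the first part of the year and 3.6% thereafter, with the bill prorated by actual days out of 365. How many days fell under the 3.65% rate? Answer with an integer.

144 days

Let d = days at the first rate; then 365 − d days at the second rate.
$1,401,000 × [3.65%·d + 3.6%·(365−d)] / 365 = $50,712.36
Solving gives d = 144, so the new rate took effect on May 25, 2035.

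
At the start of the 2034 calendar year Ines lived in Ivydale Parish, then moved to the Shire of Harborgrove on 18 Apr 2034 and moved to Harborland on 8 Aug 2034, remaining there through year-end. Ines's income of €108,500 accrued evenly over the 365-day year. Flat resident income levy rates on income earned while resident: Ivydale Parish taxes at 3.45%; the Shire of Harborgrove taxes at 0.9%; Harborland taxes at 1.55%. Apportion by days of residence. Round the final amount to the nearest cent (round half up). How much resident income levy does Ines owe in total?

€2,069.67

Ivydale Parish, 1 Jan – 17 Apr 2034: 107 days → €108,500 × 3.45% × 107/365 = €1,097.3363
The Shire of Harborgrove, 18 Apr – 7 Aug 2034: 112 days → €108,500 × 0.9% × 112/365 = €299.6384
Harborland, 8 Aug – 31 Dec 2034: 146 days → €108,500 × 1.55% × 146/365 = €672.7000
Total = €2,069.6747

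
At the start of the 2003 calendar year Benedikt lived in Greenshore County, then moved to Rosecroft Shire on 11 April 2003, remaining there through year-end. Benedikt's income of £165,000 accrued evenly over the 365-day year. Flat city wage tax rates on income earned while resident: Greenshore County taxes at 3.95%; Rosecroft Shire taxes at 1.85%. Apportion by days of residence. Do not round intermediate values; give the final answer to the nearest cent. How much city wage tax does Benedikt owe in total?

£4,001.82

Greenshore County, 1 January – 10 April 2003: 100 days → £165,000 × 3.95% × 100/365 = £1,785.6164
Rosecroft Shire, 11 April – 31 December 2003: 265 days → £165,000 × 1.85% × 265/365 = £2,216.1986
Total = £4,001.8151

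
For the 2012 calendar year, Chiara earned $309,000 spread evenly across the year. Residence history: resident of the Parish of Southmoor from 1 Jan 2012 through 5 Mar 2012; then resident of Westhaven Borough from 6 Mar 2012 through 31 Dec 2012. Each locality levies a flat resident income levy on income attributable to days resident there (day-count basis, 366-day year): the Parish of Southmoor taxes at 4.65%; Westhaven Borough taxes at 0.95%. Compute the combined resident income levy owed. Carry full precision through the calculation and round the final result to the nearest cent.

$4,965.95

The Parish of Southmoor, 1 Jan – 5 Mar 2012: 65 days → $309,000 × 4.65% × 65/366 = $2,551.7828
Westhaven Borough, 6 Mar – 31 Dec 2012: 301 days → $309,000 × 0.95% × 301/366 = $2,414.1680
Total = $4,965.9508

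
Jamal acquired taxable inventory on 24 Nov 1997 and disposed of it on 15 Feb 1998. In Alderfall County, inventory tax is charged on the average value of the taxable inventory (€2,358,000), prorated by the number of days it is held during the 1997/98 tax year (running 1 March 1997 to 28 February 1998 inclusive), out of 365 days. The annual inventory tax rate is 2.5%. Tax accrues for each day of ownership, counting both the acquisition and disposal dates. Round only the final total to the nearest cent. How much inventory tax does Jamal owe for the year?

€13,566.58

Days held (24 Nov 1997 – 15 Feb 1998): 84 out of 365
Tax = €2,358,000 × 2.5% × 84/365 = €13,566.5753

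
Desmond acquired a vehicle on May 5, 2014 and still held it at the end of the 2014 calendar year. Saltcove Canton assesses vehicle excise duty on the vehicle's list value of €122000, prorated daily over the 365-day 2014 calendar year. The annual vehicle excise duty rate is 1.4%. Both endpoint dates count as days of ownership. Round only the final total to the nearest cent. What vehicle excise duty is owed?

Days held (May 5 – December 31, 2014): 241 out of 365
Tax = €122000 × 1.4% × 241/365 = €1127.7479

€1127.75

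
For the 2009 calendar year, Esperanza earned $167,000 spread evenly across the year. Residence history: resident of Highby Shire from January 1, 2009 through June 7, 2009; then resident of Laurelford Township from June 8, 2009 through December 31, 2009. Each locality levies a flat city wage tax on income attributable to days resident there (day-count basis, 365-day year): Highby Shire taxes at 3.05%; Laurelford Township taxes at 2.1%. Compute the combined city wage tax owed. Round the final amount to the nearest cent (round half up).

$4,193.76

Highby Shire, January 1 – June 7, 2009: 158 days → $167,000 × 3.05% × 158/365 = $2,204.8575
Laurelford Township, June 8 – December 31, 2009: 207 days → $167,000 × 2.1% × 207/365 = $1,988.9014
Total = $4,193.7589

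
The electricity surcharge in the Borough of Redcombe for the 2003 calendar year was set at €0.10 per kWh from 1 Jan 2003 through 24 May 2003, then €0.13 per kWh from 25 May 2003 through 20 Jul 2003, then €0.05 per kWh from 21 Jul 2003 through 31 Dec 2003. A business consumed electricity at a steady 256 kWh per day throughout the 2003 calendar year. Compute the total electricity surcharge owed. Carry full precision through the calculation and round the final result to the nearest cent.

1 Jan – 24 May 2003: 144 days × 256 kWh/day = 36,864 kWh at €0.10/kWh → €3,686.40
25 May – 20 Jul 2003: 57 days × 256 kWh/day = 14,592 kWh at €0.13/kWh → €1,896.96
21 Jul – 31 Dec 2003: 164 days × 256 kWh/day = 41,984 kWh at €0.05/kWh → €2,099.20

€7,682.56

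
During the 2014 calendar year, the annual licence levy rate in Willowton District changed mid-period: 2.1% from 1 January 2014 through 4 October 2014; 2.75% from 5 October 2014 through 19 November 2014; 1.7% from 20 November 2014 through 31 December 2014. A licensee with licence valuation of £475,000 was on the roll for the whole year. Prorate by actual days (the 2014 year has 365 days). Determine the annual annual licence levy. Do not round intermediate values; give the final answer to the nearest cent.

£10,145.48

1 January – 4 October 2014: 277 days at 2.1% → £475,000 × 2.1% × 277/365 = £7,570.0685
5 October – 19 November 2014: 46 days at 2.75% → £475,000 × 2.75% × 46/365 = £1,646.2329
20 November – 31 December 2014: 42 days at 1.7% → £475,000 × 1.7% × 42/365 = £929.1781
Total = £10,145.4795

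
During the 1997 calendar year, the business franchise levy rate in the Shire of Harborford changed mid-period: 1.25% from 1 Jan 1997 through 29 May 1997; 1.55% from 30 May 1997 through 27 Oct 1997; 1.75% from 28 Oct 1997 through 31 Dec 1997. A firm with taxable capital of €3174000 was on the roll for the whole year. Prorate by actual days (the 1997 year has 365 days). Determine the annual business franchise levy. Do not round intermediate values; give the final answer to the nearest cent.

€46440.40

1 Jan – 29 May 1997: 149 days at 1.25% → €3174000 × 1.25% × 149/365 = €16196.0959
30 May – 27 Oct 1997: 151 days at 1.55% → €3174000 × 1.55% × 151/365 = €20352.7315
28 Oct – 31 Dec 1997: 65 days at 1.75% → €3174000 × 1.75% × 65/365 = €9891.5753
Total = €46440.4027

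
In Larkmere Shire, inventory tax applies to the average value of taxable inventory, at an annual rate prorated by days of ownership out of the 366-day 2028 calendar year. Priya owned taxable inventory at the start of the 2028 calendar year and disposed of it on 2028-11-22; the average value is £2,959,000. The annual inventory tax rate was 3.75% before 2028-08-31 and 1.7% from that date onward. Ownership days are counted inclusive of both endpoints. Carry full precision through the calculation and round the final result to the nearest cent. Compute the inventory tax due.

2028-01-01 to 2028-08-30: 243 days at 3.75% → £2,959,000 × 3.75% × 243/366 = £73,671.8238
2028-08-31 to 2028-11-22: 84 days at 1.7% → £2,959,000 × 1.7% × 84/366 = £11,544.9508
Total = £85,216.7746

£85,216.77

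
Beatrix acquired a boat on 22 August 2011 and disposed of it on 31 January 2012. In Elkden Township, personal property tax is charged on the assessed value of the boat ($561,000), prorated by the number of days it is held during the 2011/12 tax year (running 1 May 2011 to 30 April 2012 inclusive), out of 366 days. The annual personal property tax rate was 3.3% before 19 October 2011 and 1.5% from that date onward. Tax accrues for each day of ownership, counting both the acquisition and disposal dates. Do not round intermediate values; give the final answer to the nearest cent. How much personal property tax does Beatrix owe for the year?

$5,347.89

22 August – 18 October 2011: 58 days at 3.3% → $561,000 × 3.3% × 58/366 = $2,933.7541
19 October 2011 – 31 January 2012: 105 days at 1.5% → $561,000 × 1.5% × 105/366 = $2,414.1393
Total = $5,347.8934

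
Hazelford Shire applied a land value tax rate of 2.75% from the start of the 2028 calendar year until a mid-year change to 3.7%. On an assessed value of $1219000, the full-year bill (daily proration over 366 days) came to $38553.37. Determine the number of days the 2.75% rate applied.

207 days

Let d = days at the first rate; then 366 − d days at the second rate.
$1219000 × [2.75%·d + 3.7%·(366−d)] / 366 = $38553.37
Solving gives d = 207, so the new rate took effect on 26 July 2028.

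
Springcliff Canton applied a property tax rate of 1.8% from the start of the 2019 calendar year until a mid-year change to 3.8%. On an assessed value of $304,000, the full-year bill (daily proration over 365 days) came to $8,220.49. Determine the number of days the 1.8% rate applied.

200 days

Let d = days at the first rate; then 365 − d days at the second rate.
$304,000 × [1.8%·d + 3.8%·(365−d)] / 365 = $8,220.49
Solving gives d = 200, so the new rate took effect on 20 Jul 2019.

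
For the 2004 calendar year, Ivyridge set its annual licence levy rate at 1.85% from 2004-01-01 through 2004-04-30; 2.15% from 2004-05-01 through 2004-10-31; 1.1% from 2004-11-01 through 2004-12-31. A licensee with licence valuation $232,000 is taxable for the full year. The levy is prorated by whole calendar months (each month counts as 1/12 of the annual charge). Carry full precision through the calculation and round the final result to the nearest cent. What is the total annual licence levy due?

2004-01-01 to 2004-04-30: 4 months at 1.85% → $232,000 × 1.85% × 4/12 = $1,430.6667
2004-05-01 to 2004-10-31: 6 months at 2.15% → $232,000 × 2.15% × 6/12 = $2,494.0000
2004-11-01 to 2004-12-31: 2 months at 1.1% → $232,000 × 1.1% × 2/12 = $425.3333
Total = $4,350.0000

$4,350.00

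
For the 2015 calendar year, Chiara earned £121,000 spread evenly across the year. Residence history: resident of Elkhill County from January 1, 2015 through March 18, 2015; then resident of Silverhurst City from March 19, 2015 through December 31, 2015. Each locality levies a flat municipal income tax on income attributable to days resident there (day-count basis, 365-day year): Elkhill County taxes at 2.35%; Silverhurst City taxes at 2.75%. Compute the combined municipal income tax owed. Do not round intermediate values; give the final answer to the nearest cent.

Elkhill County, January 1 – March 18, 2015: 77 days → £121,000 × 2.35% × 77/365 = £599.8616
Silverhurst City, March 19 – December 31, 2015: 288 days → £121,000 × 2.75% × 288/365 = £2,625.5342
Total = £3,225.3959

£3,225.40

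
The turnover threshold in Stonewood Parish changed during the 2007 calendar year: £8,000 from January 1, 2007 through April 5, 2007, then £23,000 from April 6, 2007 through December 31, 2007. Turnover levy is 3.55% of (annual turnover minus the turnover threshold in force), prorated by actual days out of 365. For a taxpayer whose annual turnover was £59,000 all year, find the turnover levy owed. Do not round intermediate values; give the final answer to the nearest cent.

£1,416.60

January 1 – April 5, 2007: 95 days, exemption £8,000 → (£59,000 − £8,000) × 3.55% × 95/365 = £471.2260
April 6 – December 31, 2007: 270 days, exemption £23,000 → (£59,000 − £23,000) × 3.55% × 270/365 = £945.3699
Total = £1,416.5959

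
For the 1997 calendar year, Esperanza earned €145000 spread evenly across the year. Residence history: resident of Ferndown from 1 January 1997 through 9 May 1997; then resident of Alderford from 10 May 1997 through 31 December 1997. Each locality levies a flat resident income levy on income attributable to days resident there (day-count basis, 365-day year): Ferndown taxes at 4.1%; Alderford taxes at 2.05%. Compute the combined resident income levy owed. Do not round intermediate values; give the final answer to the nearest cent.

€4023.05

Ferndown, 1 January – 9 May 1997: 129 days → €145000 × 4.1% × 129/365 = €2101.1096
Alderford, 10 May – 31 December 1997: 236 days → €145000 × 2.05% × 236/365 = €1921.9452
Total = €4023.0548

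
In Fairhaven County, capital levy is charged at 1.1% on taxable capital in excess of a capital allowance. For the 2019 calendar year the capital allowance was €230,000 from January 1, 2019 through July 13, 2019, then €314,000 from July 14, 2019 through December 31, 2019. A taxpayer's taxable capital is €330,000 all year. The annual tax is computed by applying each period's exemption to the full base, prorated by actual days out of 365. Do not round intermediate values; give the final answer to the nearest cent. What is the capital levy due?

January 1 – July 13, 2019: 194 days, exemption €230,000 → (€330,000 − €230,000) × 1.1% × 194/365 = €584.6575
July 14 – December 31, 2019: 171 days, exemption €314,000 → (€330,000 − €314,000) × 1.1% × 171/365 = €82.4548
Total = €667.1123

€667.11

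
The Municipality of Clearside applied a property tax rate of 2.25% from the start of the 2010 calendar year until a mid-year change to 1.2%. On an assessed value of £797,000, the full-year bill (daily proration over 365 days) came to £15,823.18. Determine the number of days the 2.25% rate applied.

Let d = days at the first rate; then 365 − d days at the second rate.
£797,000 × [2.25%·d + 1.2%·(365−d)] / 365 = £15,823.18
Solving gives d = 273, so the new rate took effect on 1 October 2010.

273 days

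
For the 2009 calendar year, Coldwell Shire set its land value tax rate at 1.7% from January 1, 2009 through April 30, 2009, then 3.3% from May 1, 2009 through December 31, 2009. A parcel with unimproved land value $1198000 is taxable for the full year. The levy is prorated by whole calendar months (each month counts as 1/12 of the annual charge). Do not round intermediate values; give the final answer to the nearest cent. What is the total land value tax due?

$33144.67

January 1 – April 30, 2009: 4 months at 1.7% → $1198000 × 1.7% × 4/12 = $6788.6667
May 1 – December 31, 2009: 8 months at 3.3% → $1198000 × 3.3% × 8/12 = $26356.0000
Total = $33144.6667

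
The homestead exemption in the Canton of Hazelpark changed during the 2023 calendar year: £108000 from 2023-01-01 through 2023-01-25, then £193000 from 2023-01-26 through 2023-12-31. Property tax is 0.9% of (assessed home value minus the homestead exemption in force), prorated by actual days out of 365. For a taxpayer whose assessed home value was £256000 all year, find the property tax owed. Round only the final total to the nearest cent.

2023-01-01 to 2023-01-25: 25 days, exemption £108000 → (£256000 − £108000) × 0.9% × 25/365 = £91.2329
2023-01-26 to 2023-12-31: 340 days, exemption £193000 → (£256000 − £193000) × 0.9% × 340/365 = £528.1644
Total = £619.3973

£619.40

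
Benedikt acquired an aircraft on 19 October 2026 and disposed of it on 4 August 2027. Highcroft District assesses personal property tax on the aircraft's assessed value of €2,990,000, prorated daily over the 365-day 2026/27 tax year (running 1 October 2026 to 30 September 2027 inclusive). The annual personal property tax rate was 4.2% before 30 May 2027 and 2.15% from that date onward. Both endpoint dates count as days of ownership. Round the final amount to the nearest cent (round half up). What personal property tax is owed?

€88,524.48

19 October 2026 – 29 May 2027: 223 days at 4.2% → €2,990,000 × 4.2% × 223/365 = €76,724.2192
30 May – 4 August 2027: 67 days at 2.15% → €2,990,000 × 2.15% × 67/365 = €11,800.2603
Total = €88,524.4795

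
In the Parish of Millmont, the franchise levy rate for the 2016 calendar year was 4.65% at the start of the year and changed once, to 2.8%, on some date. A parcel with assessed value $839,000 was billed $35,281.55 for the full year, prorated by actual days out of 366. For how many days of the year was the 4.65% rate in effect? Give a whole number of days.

278 days

Let d = days at the first rate; then 366 − d days at the second rate.
$839,000 × [4.65%·d + 2.8%·(366−d)] / 366 = $35,281.55
Solving gives d = 278, so the new rate took effect on 5 Oct 2016.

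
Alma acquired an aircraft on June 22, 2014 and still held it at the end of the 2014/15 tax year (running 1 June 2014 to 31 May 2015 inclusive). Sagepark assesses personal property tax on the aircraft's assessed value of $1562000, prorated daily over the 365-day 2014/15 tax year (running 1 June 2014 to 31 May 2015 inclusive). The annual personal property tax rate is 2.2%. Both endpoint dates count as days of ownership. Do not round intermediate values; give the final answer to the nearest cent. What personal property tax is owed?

$32386.89

Days held (June 22, 2014 – May 31, 2015): 344 out of 365
Tax = $1562000 × 2.2% × 344/365 = $32386.8932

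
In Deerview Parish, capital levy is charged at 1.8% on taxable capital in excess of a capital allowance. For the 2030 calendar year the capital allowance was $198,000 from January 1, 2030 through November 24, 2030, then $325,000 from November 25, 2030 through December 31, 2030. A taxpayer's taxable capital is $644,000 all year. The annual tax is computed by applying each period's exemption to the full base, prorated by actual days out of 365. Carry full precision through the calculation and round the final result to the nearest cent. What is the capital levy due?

$7,796.27

January 1 – November 24, 2030: 328 days, exemption $198,000 → ($644,000 − $198,000) × 1.8% × 328/365 = $7,214.2027
November 25 – December 31, 2030: 37 days, exemption $325,000 → ($644,000 − $325,000) × 1.8% × 37/365 = $582.0658
Total = $7,796.2685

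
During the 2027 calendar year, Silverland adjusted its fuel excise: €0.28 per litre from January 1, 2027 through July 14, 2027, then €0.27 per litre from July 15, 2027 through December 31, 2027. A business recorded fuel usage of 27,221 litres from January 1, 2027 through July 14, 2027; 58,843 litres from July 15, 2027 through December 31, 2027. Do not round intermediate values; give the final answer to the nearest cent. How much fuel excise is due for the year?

€23509.49

January 1 – July 14, 2027: 27,221 litres at €0.28/litre → €7621.88
July 15 – December 31, 2027: 58,843 litres at €0.27/litre → €15887.61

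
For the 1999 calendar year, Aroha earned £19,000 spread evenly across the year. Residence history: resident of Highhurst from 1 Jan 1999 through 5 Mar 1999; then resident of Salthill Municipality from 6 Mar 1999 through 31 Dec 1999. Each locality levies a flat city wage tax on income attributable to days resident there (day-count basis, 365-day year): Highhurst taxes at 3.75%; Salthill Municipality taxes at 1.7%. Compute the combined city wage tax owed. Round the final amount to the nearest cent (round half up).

£391.30

Highhurst, 1 Jan – 5 Mar 1999: 64 days → £19,000 × 3.75% × 64/365 = £124.9315
Salthill Municipality, 6 Mar – 31 Dec 1999: 301 days → £19,000 × 1.7% × 301/365 = £266.3644
Total = £391.2959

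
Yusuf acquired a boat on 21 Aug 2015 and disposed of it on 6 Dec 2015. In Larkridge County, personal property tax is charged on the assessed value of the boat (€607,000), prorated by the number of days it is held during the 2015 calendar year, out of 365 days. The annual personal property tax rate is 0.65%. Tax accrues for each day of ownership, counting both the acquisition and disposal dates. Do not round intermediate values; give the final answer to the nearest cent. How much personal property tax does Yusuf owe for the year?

Days held (21 Aug – 6 Dec 2015): 108 out of 365
Tax = €607,000 × 0.65% × 108/365 = €1,167.4356

€1,167.44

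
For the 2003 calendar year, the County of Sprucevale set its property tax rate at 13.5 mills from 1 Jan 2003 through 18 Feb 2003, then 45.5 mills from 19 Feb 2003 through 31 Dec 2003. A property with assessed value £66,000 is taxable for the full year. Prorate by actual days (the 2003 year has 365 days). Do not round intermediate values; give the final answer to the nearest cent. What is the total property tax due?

1 Jan – 18 Feb 2003: 49 days at 13.5 mills → £66,000 × 1.35% × 49/365 = £119.6137
19 Feb – 31 Dec 2003: 316 days at 45.5 mills → £66,000 × 4.55% × 316/365 = £2,599.8575
Total = £2,719.4712

£2,719.47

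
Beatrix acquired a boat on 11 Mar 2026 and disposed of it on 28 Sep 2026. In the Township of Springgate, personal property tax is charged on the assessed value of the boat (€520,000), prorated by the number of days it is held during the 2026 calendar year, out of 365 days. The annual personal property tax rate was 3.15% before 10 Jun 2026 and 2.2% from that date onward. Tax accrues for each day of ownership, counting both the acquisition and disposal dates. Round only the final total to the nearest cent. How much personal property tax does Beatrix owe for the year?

11 Mar – 9 Jun 2026: 91 days at 3.15% → €520,000 × 3.15% × 91/365 = €4,083.7808
10 Jun – 28 Sep 2026: 111 days at 2.2% → €520,000 × 2.2% × 111/365 = €3,479.0137
Total = €7,562.7945

€7,562.79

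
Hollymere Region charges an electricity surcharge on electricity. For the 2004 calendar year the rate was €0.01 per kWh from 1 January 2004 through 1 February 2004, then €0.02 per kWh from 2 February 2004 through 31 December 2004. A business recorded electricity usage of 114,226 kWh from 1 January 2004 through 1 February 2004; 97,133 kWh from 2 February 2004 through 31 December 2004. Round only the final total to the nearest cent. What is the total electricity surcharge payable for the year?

1 January – 1 February 2004: 114,226 kWh at €0.01/kWh → €1,142.26
2 February – 31 December 2004: 97,133 kWh at €0.02/kWh → €1,942.66

€3,084.92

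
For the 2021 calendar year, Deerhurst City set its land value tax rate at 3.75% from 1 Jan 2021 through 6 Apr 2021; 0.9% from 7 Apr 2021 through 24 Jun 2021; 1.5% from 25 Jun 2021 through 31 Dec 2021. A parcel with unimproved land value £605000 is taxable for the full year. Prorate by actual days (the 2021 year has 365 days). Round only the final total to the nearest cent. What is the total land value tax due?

1 Jan – 6 Apr 2021: 96 days at 3.75% → £605000 × 3.75% × 96/365 = £5967.1233
7 Apr – 24 Jun 2021: 79 days at 0.9% → £605000 × 0.9% × 79/365 = £1178.5068
25 Jun – 31 Dec 2021: 190 days at 1.5% → £605000 × 1.5% × 190/365 = £4723.9726
Total = £11869.6027

£11869.60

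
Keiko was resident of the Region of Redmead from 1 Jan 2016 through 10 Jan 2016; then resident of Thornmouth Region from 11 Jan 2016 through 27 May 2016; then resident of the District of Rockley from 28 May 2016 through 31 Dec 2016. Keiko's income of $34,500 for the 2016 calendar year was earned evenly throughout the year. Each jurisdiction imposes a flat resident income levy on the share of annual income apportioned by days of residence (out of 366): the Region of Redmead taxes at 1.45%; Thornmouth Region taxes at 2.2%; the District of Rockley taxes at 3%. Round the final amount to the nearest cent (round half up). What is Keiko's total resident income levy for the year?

$916.32

The Region of Redmead, 1 Jan – 10 Jan 2016: 10 days → $34,500 × 1.45% × 10/366 = $13.6680
Thornmouth Region, 11 Jan – 27 May 2016: 138 days → $34,500 × 2.2% × 138/366 = $286.1803
The District of Rockley, 28 May – 31 Dec 2016: 218 days → $34,500 × 3% × 218/366 = $616.4754
Total = $916.3238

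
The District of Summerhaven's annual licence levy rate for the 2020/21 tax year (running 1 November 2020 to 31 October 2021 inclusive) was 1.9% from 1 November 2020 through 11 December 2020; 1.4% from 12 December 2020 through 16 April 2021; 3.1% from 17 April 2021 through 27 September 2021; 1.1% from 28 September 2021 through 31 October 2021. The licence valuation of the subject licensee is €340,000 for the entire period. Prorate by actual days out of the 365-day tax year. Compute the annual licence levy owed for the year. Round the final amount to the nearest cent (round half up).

1 November – 11 December 2020: 41 days at 1.9% → €340,000 × 1.9% × 41/365 = €725.6438
12 December 2020 – 16 April 2021: 126 days at 1.4% → €340,000 × 1.4% × 126/365 = €1,643.1781
17 April – 27 September 2021: 164 days at 3.1% → €340,000 × 3.1% × 164/365 = €4,735.7808
28 September – 31 October 2021: 34 days at 1.1% → €340,000 × 1.1% × 34/365 = €348.3836
Total = €7,452.9863

€7,452.99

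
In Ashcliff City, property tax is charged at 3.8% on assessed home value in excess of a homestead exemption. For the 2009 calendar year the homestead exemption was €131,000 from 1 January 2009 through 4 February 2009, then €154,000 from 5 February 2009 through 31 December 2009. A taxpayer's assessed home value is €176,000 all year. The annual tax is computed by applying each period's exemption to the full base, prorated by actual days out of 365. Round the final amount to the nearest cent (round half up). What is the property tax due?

€919.81

1 January – 4 February 2009: 35 days, exemption €131,000 → (€176,000 − €131,000) × 3.8% × 35/365 = €163.9726
5 February – 31 December 2009: 330 days, exemption €154,000 → (€176,000 − €154,000) × 3.8% × 330/365 = €755.8356
Total = €919.8082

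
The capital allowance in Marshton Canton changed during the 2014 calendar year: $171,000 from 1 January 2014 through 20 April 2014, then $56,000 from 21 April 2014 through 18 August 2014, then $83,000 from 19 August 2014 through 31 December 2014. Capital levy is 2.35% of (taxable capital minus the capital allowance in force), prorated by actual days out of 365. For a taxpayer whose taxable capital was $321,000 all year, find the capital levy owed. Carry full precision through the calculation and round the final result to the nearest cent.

1 January – 20 April 2014: 110 days, exemption $171,000 → ($321,000 − $171,000) × 2.35% × 110/365 = $1,062.3288
21 April – 18 August 2014: 120 days, exemption $56,000 → ($321,000 − $56,000) × 2.35% × 120/365 = $2,047.3973
19 August – 31 December 2014: 135 days, exemption $83,000 → ($321,000 − $83,000) × 2.35% × 135/365 = $2,068.6438
Total = $5,178.3699

$5,178.37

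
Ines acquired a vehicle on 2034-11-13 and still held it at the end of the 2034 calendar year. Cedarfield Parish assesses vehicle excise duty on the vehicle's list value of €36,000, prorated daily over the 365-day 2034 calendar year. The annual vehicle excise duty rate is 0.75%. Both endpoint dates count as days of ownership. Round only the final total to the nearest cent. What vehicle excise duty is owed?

Days held (2034-11-13 to 2034-12-31): 49 out of 365
Tax = €36,000 × 0.75% × 49/365 = €36.2466

€36.25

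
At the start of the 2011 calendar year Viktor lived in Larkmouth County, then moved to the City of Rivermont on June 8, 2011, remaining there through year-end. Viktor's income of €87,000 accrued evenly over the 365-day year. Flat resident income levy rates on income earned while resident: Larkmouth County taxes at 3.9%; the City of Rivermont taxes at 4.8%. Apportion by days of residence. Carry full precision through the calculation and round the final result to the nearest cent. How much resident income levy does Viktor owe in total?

Larkmouth County, January 1 – June 7, 2011: 158 days → €87,000 × 3.9% × 158/365 = €1,468.7507
The City of Rivermont, June 8 – December 31, 2011: 207 days → €87,000 × 4.8% × 207/365 = €2,368.3068
Total = €3,837.0575

€3,837.06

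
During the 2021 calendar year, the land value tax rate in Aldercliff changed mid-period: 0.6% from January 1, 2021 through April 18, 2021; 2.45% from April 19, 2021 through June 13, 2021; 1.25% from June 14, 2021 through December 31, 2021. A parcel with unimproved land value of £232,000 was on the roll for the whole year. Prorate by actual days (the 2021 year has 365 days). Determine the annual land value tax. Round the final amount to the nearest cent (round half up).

£2,880.93

January 1 – April 18, 2021: 108 days at 0.6% → £232,000 × 0.6% × 108/365 = £411.8795
April 19 – June 13, 2021: 56 days at 2.45% → £232,000 × 2.45% × 56/365 = £872.0658
June 14 – December 31, 2021: 201 days at 1.25% → £232,000 × 1.25% × 201/365 = £1,596.9863
Total = £2,880.9315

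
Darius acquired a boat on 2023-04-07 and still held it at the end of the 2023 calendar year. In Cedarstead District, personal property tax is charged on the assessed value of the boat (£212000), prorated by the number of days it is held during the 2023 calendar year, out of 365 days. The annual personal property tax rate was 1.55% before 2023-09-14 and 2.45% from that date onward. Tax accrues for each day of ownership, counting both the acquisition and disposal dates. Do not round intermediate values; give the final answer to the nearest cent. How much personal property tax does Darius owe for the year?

£2991.52

2023-04-07 to 2023-09-13: 160 days at 1.55% → £212000 × 1.55% × 160/365 = £1440.4384
2023-09-14 to 2023-12-31: 109 days at 2.45% → £212000 × 2.45% × 109/365 = £1551.0849
Total = £2991.5233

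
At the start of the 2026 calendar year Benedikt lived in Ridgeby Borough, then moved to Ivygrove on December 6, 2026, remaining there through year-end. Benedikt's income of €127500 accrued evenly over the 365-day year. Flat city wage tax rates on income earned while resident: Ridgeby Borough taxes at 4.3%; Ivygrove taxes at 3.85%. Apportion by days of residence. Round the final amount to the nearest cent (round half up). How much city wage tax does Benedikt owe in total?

Ridgeby Borough, January 1 – December 5, 2026: 339 days → €127500 × 4.3% × 339/365 = €5091.9658
Ivygrove, December 6 – December 31, 2026: 26 days → €127500 × 3.85% × 26/365 = €349.6644
Total = €5441.6301

€5441.63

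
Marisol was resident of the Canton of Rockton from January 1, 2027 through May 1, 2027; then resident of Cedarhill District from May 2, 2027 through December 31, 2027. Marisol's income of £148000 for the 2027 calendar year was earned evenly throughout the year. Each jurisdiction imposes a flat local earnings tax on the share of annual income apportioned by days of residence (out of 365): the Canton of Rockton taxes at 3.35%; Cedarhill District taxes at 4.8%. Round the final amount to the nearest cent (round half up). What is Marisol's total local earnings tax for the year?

£6392.59

The Canton of Rockton, January 1 – May 1, 2027: 121 days → £148000 × 3.35% × 121/365 = £1643.6110
Cedarhill District, May 2 – December 31, 2027: 244 days → £148000 × 4.8% × 244/365 = £4748.9753
Total = £6392.5863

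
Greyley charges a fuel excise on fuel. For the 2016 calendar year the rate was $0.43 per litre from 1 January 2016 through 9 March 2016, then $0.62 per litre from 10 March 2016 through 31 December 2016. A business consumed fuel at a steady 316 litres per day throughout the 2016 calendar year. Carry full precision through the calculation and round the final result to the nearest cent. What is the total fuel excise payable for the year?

1 January – 9 March 2016: 69 days × 316 litres/day = 21,804 litres at $0.43/litre → $9,375.72
10 March – 31 December 2016: 297 days × 316 litres/day = 93,852 litres at $0.62/litre → $58,188.24

$67,563.96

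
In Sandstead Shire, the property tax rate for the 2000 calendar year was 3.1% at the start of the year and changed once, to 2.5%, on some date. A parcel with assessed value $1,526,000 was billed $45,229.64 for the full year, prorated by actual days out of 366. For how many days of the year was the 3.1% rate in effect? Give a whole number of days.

283 days

Let d = days at the first rate; then 366 − d days at the second rate.
$1,526,000 × [3.1%·d + 2.5%·(366−d)] / 366 = $45,229.64
Solving gives d = 283, so the new rate took effect on 10 October 2000.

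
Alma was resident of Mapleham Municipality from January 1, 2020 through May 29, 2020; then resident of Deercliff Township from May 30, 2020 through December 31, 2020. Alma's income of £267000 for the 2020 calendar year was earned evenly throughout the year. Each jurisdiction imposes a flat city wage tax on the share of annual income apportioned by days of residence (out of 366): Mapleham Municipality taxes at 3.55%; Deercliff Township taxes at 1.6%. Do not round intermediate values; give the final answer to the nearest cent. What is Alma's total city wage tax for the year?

Mapleham Municipality, January 1 – May 29, 2020: 150 days → £267000 × 3.55% × 150/366 = £3884.6311
Deercliff Township, May 30 – December 31, 2020: 216 days → £267000 × 1.6% × 216/366 = £2521.1803
Total = £6405.8115

£6405.81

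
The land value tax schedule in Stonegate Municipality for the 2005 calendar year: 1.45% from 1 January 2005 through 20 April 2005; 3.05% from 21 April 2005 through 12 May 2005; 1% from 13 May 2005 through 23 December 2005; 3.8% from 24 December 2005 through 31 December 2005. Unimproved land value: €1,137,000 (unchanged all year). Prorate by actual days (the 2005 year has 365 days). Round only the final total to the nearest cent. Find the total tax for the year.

1 January – 20 April 2005: 110 days at 1.45% → €1,137,000 × 1.45% × 110/365 = €4,968.5342
21 April – 12 May 2005: 22 days at 3.05% → €1,137,000 × 3.05% × 22/365 = €2,090.2110
13 May – 23 December 2005: 225 days at 1% → €1,137,000 × 1% × 225/365 = €7,008.9041
24 December – 31 December 2005: 8 days at 3.8% → €1,137,000 × 3.8% × 8/365 = €946.9808
Total = €15,014.6301

€15,014.63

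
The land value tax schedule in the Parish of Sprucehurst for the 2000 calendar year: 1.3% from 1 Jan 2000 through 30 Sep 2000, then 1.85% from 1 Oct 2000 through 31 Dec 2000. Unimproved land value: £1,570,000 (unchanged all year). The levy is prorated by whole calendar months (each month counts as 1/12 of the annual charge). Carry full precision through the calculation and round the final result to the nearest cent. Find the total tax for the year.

£22,568.75

1 Jan – 30 Sep 2000: 9 months at 1.3% → £1,570,000 × 1.3% × 9/12 = £15,307.5000
1 Oct – 31 Dec 2000: 3 months at 1.85% → £1,570,000 × 1.85% × 3/12 = £7,261.2500
Total = £22,568.7500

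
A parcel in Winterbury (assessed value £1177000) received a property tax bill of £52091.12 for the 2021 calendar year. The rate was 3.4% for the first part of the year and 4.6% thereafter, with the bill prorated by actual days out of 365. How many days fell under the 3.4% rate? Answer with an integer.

Let d = days at the first rate; then 365 − d days at the second rate.
£1177000 × [3.4%·d + 4.6%·(365−d)] / 365 = £52091.12
Solving gives d = 53, so the new rate took effect on 23 February 2021.

53 days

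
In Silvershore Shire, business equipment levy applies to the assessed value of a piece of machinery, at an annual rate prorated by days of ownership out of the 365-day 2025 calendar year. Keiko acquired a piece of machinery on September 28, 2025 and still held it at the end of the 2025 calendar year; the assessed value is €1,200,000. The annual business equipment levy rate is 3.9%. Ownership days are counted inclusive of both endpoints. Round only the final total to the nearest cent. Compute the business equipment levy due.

€12,180.82

Days held (September 28 – December 31, 2025): 95 out of 365
Tax = €1,200,000 × 3.9% × 95/365 = €12,180.8219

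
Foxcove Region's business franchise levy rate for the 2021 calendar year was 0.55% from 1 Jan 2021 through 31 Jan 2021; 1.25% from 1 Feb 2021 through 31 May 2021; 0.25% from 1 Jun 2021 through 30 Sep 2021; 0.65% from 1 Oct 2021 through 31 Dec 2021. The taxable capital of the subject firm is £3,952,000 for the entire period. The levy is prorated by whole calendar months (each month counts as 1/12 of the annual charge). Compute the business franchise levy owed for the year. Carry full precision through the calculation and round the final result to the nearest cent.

1 Jan – 31 Jan 2021: 1 month at 0.55% → £3,952,000 × 0.55% × 1/12 = £1,811.3333
1 Feb – 31 May 2021: 4 months at 1.25% → £3,952,000 × 1.25% × 4/12 = £16,466.6667
1 Jun – 30 Sep 2021: 4 months at 0.25% → £3,952,000 × 0.25% × 4/12 = £3,293.3333
1 Oct – 31 Dec 2021: 3 months at 0.65% → £3,952,000 × 0.65% × 3/12 = £6,422.0000
Total = £27,993.3333

£27,993.33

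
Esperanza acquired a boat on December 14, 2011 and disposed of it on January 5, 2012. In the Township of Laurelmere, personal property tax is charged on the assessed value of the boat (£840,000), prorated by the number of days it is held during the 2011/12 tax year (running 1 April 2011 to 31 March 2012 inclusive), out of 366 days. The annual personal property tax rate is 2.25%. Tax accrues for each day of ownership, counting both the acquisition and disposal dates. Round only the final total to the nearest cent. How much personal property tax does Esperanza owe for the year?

Days held (December 14, 2011 – January 5, 2012): 23 out of 366
Tax = £840,000 × 2.25% × 23/366 = £1,187.7049

£1,187.70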